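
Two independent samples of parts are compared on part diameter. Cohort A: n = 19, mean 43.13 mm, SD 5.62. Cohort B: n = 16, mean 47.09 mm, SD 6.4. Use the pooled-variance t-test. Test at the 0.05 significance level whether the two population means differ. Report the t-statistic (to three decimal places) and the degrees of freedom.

Let group 1 = cohort A, group 2 = cohort B. H0: μ_1 = μ_2; H1: μ_1 ≠ μ_2 (two-sample pooled-variance t-test, two-sided).
s_p² = [(19−1)·5.62² + (16−1)·6.4²]/(19+16−2) = 35.846
t = (43.13 − 47.09)/√[35.846·(1/19 + 1/16)] = -1.949
df = n₁ + n₂ − 2 = 33
Two-sided p-value ≈ 0.0598
Since p ≈ 0.0598 > α = 0.05, fail to reject H0; the evidence is not statistically significant.

t = -1.949, df = 33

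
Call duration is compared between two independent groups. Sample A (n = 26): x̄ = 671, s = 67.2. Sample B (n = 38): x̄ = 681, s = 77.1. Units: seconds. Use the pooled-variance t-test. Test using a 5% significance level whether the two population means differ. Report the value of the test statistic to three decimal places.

-0.536

Let group 1 = sample A, group 2 = sample B. H0: μ_1 = μ_2; H1: μ_1 ≠ μ_2 (two-sample pooled-variance t-test, two-sided).
s_p² = [(26−1)·67.2² + (38−1)·77.1²]/(26+38−2) = 5368.37
t = (671 − 681)/√[5368.37·(1/26 + 1/38)] = -0.536
df = n₁ + n₂ − 2 = 62
Two-sided p-value ≈ 0.594
Since p ≈ 0.594 > α = 0.05, fail to reject H0; the data do not provide sufficient evidence against H0.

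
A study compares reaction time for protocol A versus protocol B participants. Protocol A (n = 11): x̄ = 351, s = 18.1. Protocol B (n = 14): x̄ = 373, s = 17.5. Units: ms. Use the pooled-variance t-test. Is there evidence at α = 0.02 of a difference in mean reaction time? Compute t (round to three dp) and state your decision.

Let group 1 = protocol A, group 2 = protocol B. H0: μ_1 = μ_2; H1: μ_1 ≠ μ_2 (two-sample pooled-variance t-test, two-sided).
s_p² = [(11−1)·18.1² + (14−1)·17.5²]/(11+14−2) = 315.537
t = (351 − 373)/√[315.537·(1/11 + 1/14)] = -3.074
df = n₁ + n₂ − 2 = 23
Two-sided p-value ≈ 0.0054
Since p ≈ 0.0054 < α = 0.02, reject H0; the evidence is statistically significant.

t = -3.074; reject H0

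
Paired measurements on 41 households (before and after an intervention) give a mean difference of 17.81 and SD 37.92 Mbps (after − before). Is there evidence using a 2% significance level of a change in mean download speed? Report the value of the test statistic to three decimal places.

H0: μ_d = 0; H1: μ_d ≠ 0 (paired t-test on the differences, two-sided).
t = d̄/(s_d/√n) = 17.81/(37.92/√41) = 3.007
df = n − 1 = 40
Two-sided p-value ≈ 0.005
Since p ≈ 0.005 < α = 0.02, reject H0; the evidence is statistically significant.

3.007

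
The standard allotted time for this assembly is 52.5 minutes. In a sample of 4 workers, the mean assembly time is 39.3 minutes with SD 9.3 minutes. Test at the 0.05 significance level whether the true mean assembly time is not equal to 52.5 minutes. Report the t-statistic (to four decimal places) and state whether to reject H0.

H0: μ = 52.5; H1: μ ≠ 52.5 (one-sample t-test, two-sided).
t = (x̄ − μ₀)/(s/√n) = (39.3 − 52.5)/(9.3/√4) = -2.8387
df = n − 1 = 3
Two-sided p-value ≈ 0.066
Since p ≈ 0.066 > α = 0.05, fail to reject H0; the evidence is not statistically significant.

t = -2.8387; fail to reject H0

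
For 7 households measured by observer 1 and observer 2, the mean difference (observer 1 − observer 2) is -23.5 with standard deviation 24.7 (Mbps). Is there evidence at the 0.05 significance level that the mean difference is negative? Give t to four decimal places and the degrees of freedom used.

H0: μ_d = 0; H1: μ_d < 0 (paired t-test on the differences, left-tailed).
t = d̄/(s_d/√n) = -23.5/(24.7/√7) = -2.5172
df = n − 1 = 6
p-value = P(T ≤ -2.5172) ≈ 0.023
Since p ≈ 0.023 < α = 0.05, reject H0; the evidence is statistically significant.

t = -2.5172, df = 6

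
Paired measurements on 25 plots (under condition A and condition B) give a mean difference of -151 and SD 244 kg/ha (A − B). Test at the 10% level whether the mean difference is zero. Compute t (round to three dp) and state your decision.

H0: μ_d = 0; H1: μ_d ≠ 0 (paired t-test on the differences, two-sided).
t = d̄/(s_d/√n) = -151/(244/√25) = -3.094
df = n − 1 = 24
Two-sided p-value ≈ 0.005
Since p ≈ 0.005 < α = 0.1, reject H0; the evidence is statistically significant.

t = -3.094; reject H0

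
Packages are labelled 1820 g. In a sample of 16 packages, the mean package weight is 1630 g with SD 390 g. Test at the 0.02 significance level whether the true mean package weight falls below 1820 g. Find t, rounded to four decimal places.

-1.9487

H0: μ = 1820; H1: μ < 1820 (one-sample t-test, left-tailed).
t = (x̄ − μ₀)/(s/√n) = (1630 − 1820)/(390/√16) = -1.9487
df = n − 1 = 15
p-value = P(T ≤ -1.9487) ≈ 0.035
Since p ≈ 0.035 > α = 0.02, fail to reject H0; the evidence is not statistically significant.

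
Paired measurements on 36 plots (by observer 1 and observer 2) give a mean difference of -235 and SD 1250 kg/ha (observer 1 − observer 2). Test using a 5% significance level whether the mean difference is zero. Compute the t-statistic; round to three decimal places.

H0: μ_d = 0; H1: μ_d ≠ 0 (paired t-test on the differences, two-sided).
t = d̄/(s_d/√n) = -235/(1250/√36) = -1.128
df = n − 1 = 35
Two-sided p-value ≈ 0.2670
Since p ≈ 0.2670 > α = 0.05, fail to reject H0; the evidence is not statistically significant.

-1.128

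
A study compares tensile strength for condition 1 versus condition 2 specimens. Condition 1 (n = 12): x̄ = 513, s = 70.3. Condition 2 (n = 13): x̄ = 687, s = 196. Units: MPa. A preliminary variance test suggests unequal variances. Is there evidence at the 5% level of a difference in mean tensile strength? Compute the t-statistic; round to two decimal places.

-3.00

Let group 1 = condition 1, group 2 = condition 2. H0: μ_1 = μ_2; H1: μ_1 ≠ μ_2 (Welch's two-sample t-test, two-sided).
t = (x̄_1 − x̄_2)/√(s_1²/n_1 + s_2²/n_2) = (513 − 687)/√(70.3²/12 + 196²/13) = -3.00
Welch–Satterthwaite df ≈ 15.25
Two-sided p-value ≈ 0.0089
Since p ≈ 0.0089 < α = 0.05, reject H0; the data support H1.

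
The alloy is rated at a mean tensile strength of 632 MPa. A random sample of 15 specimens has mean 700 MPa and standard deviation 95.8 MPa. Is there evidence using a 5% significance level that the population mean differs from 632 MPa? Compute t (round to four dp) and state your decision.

t = 2.7491; reject H0

H0: μ = 632; H1: μ ≠ 632 (one-sample t-test, two-sided).
t = (x̄ − μ₀)/(s/√n) = (700 − 632)/(95.8/√15) = 2.7491
df = n − 1 = 14
Two-sided p-value ≈ 0.0157
Since p ≈ 0.0157 < α = 0.05, reject H0; the evidence is statistically significant.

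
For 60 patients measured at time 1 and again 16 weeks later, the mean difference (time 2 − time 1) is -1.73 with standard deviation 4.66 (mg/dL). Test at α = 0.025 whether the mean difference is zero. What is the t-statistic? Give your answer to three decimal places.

H0: μ_d = 0; H1: μ_d ≠ 0 (paired t-test on the differences, two-sided).
t = d̄/(s_d/√n) = -1.73/(4.66/√60) = -2.876
df = n − 1 = 59
Two-sided p-value ≈ 0.0056
Since p ≈ 0.0056 < α = 0.025, reject H0; the evidence is statistically significant.

-2.876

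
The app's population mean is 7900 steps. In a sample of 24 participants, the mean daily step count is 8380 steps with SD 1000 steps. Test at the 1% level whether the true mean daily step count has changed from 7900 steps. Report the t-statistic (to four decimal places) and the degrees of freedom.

H0: μ = 7900; H1: μ ≠ 7900 (one-sample t-test, two-sided).
t = (x̄ − μ₀)/(s/√n) = (8380 − 7900)/(1000/√24) = 2.3515
df = n − 1 = 23
Two-sided p-value ≈ 0.028
Since p ≈ 0.028 > α = 0.01, fail to reject H0; the evidence is not statistically significant.

t = 2.3515, df = 23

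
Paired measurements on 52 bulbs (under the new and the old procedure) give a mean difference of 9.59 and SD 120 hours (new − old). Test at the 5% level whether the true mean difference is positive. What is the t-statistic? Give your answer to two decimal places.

0.58

H0: μ_d = 0; H1: μ_d > 0 (paired t-test on the differences, right-tailed).
t = d̄/(s_d/√n) = 9.59/(120/√52) = 0.58
df = n − 1 = 51
p-value = P(T ≥ 0.58) ≈ 0.2835
Since p ≈ 0.2835 > α = 0.05, fail to reject H0; the evidence is not statistically significant.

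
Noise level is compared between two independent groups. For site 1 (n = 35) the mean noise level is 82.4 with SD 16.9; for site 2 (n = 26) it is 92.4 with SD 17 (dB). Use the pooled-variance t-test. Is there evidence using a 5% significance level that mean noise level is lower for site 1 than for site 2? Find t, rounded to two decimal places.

Let group 1 = site 1, group 2 = site 2. H0: μ_1 = μ_2; H1: μ_1 < μ_2 (two-sample pooled-variance t-test, left-tailed).
s_p² = [(35−1)·16.9² + (26−1)·17²]/(35+26−2) = 287.046
t = (82.4 − 92.4)/√[287.046·(1/35 + 1/26)] = -2.28
df = n₁ + n₂ − 2 = 59
p-value = P(T ≤ -2.28) ≈ 0.013
Since p ≈ 0.013 < α = 0.05, reject H0; the evidence is statistically significant.

-2.28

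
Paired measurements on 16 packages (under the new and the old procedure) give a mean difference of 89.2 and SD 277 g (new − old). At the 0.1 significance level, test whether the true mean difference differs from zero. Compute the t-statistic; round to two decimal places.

1.29

H0: μ_d = 0; H1: μ_d ≠ 0 (paired t-test on the differences, two-sided).
t = d̄/(s_d/√n) = 89.2/(277/√16) = 1.29
df = n − 1 = 15
Two-sided p-value ≈ 0.2172
Since p ≈ 0.2172 > α = 0.1, fail to reject H0; the data do not provide sufficient evidence against H0.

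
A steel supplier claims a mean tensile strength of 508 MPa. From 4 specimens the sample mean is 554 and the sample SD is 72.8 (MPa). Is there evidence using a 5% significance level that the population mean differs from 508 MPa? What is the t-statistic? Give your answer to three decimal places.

1.264

H0: μ = 508; H1: μ ≠ 508 (one-sample t-test, two-sided).
t = (x̄ − μ₀)/(s/√n) = (554 − 508)/(72.8/√4) = 1.264
df = n − 1 = 3
Two-sided p-value ≈ 0.296
Since p ≈ 0.296 > α = 0.05, fail to reject H0; the evidence is not statistically significant.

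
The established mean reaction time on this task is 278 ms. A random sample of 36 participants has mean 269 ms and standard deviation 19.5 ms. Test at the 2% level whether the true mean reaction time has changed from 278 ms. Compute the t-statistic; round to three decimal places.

H0: μ = 278; H1: μ ≠ 278 (one-sample t-test, two-sided).
t = (x̄ − μ₀)/(s/√n) = (269 − 278)/(19.5/√36) = -2.769
df = n − 1 = 35
Two-sided p-value ≈ 0.0089
Since p ≈ 0.0089 < α = 0.02, reject H0; the evidence is statistically significant.

-2.769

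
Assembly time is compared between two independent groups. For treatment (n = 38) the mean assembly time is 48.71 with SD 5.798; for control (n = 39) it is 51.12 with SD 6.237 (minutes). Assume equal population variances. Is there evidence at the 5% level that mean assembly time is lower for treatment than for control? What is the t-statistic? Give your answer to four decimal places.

Let group 1 = treatment, group 2 = control. H0: μ_1 = μ_2; H1: μ_1 < μ_2 (two-sample pooled-variance t-test, left-tailed).
s_p² = [(38−1)·5.798² + (39−1)·6.237²]/(38+39−2) = 36.2937
t = (48.71 − 51.12)/√[36.2937·(1/38 + 1/39)] = -1.7550
df = n₁ + n₂ − 2 = 75
p-value = P(T ≤ -1.7550) ≈ 0.042
Since p ≈ 0.042 < α = 0.05, reject H0; the data support H1.

-1.7550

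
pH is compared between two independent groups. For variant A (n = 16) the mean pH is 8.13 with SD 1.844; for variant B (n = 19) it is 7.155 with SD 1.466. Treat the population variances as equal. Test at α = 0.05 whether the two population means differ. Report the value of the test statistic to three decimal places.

Let group 1 = variant A, group 2 = variant B. H0: μ_1 = μ_2; H1: μ_1 ≠ μ_2 (two-sample pooled-variance t-test, two-sided).
s_p² = [(16−1)·1.844² + (19−1)·1.466²]/(16+19−2) = 2.71787
t = (8.13 − 7.155)/√[2.71787·(1/16 + 1/19)] = 1.743
df = n₁ + n₂ − 2 = 33
Two-sided p-value ≈ 0.0906
Since p ≈ 0.0906 > α = 0.05, fail to reject H0; the evidence is not statistically significant.

1.743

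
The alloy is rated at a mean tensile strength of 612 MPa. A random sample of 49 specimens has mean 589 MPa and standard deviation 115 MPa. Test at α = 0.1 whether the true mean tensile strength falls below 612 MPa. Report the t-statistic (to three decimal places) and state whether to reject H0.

t = -1.400; reject H0

H0: μ = 612; H1: μ < 612 (one-sample t-test, left-tailed).
t = (x̄ − μ₀)/(s/√n) = (589 − 612)/(115/√49) = -1.400
df = n − 1 = 48
p-value = P(T ≤ -1.400) ≈ 0.084
Since p ≈ 0.084 < α = 0.1, reject H0; the data support H1.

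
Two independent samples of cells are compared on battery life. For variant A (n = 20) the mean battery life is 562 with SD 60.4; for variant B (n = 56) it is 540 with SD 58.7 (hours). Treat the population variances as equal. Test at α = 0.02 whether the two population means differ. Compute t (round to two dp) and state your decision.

Let group 1 = variant A, group 2 = variant B. H0: μ_1 = μ_2; H1: μ_1 ≠ μ_2 (two-sample pooled-variance t-test, two-sided).
s_p² = [(20−1)·60.4² + (56−1)·58.7²]/(20+56−2) = 3497.68
t = (562 − 540)/√[3497.68·(1/20 + 1/56)] = 1.43
df = n₁ + n₂ − 2 = 74
Two-sided p-value ≈ 0.157
Since p ≈ 0.157 > α = 0.02, fail to reject H0; the evidence is not statistically significant.

t = 1.43; fail to reject H0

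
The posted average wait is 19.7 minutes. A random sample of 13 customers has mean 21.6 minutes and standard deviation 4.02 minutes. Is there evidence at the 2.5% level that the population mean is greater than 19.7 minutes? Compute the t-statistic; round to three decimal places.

H0: μ = 19.7; H1: μ > 19.7 (one-sample t-test, right-tailed).
t = (x̄ − μ₀)/(s/√n) = (21.6 − 19.7)/(4.02/√13) = 1.704
df = n − 1 = 12
p-value = P(T ≥ 1.704) ≈ 0.0570
Since p ≈ 0.0570 > α = 0.025, fail to reject H0; the data do not provide sufficient evidence against H0.

1.704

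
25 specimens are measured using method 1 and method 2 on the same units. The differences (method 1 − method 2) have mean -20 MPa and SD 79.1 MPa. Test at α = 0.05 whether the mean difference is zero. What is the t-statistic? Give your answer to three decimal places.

H0: μ_d = 0; H1: μ_d ≠ 0 (paired t-test on the differences, two-sided).
t = d̄/(s_d/√n) = -20/(79.1/√25) = -1.264
df = n − 1 = 24
Two-sided p-value ≈ 0.2183
Since p ≈ 0.2183 > α = 0.05, fail to reject H0; the data do not provide sufficient evidence against H0.

-1.264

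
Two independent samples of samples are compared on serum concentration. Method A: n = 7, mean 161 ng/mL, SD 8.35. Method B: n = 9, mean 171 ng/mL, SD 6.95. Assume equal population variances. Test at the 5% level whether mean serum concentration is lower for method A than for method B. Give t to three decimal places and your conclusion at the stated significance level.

t = -2.617; reject H0

Let group 1 = method A, group 2 = method B. H0: μ_1 = μ_2; H1: μ_1 < μ_2 (two-sample pooled-variance t-test, left-tailed).
s_p² = [(7−1)·8.35² + (9−1)·6.95²]/(7+9−2) = 57.4825
t = (161 − 171)/√[57.4825·(1/7 + 1/9)] = -2.617
df = n₁ + n₂ − 2 = 14
p-value = P(T ≤ -2.617) ≈ 0.0101
Since p ≈ 0.0101 < α = 0.05, reject H0; the data support H1.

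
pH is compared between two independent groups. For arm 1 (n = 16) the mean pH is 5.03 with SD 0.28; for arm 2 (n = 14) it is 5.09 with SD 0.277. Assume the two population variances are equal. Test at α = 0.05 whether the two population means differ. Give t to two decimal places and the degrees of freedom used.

t = -0.59, df = 28

Let group 1 = arm 1, group 2 = arm 2. H0: μ_1 = μ_2; H1: μ_1 ≠ μ_2 (two-sample pooled-variance t-test, two-sided).
s_p² = [(16−1)·0.28² + (14−1)·0.277²]/(16+14−2) = 0.0776242
t = (5.03 − 5.09)/√[0.0776242·(1/16 + 1/14)] = -0.59
df = n₁ + n₂ − 2 = 28
Two-sided p-value ≈ 0.561
Since p ≈ 0.561 > α = 0.05, fail to reject H0; the data do not provide sufficient evidence against H0.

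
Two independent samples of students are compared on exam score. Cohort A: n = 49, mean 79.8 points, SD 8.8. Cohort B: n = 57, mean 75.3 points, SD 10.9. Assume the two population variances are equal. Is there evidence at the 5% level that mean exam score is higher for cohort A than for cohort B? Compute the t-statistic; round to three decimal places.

2.313

Let group 1 = cohort A, group 2 = cohort B. H0: μ_1 = μ_2; H1: μ_1 > μ_2 (two-sample pooled-variance t-test, right-tailed).
s_p² = [(49−1)·8.8² + (57−1)·10.9²]/(49+57−2) = 99.7162
t = (79.8 − 75.3)/√[99.7162·(1/49 + 1/57)] = 2.313
df = n₁ + n₂ − 2 = 104
p-value = P(T ≥ 2.313) ≈ 0.011
Since p ≈ 0.011 < α = 0.05, reject H0; the data support H1.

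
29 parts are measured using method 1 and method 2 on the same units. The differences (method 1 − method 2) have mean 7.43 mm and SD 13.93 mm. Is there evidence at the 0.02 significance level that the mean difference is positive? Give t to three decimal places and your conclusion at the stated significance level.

H0: μ_d = 0; H1: μ_d > 0 (paired t-test on the differences, right-tailed).
t = d̄/(s_d/√n) = 7.43/(13.93/√29) = 2.872
df = n − 1 = 28
p-value = P(T ≥ 2.872) ≈ 0.0038
Since p ≈ 0.0038 < α = 0.02, reject H0; the evidence is statistically significant.

t = 2.872; reject H0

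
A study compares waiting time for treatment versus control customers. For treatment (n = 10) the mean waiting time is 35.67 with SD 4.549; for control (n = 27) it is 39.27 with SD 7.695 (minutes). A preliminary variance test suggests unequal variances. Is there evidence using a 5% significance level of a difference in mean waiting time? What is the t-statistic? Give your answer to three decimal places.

-1.744

Let group 1 = treatment, group 2 = control. H0: μ_1 = μ_2; H1: μ_1 ≠ μ_2 (Welch's two-sample t-test, two-sided).
t = (x̄_1 − x̄_2)/√(s_1²/n_1 + s_2²/n_2) = (35.67 − 39.27)/√(4.549²/10 + 7.695²/27) = -1.744
Welch–Satterthwaite df ≈ 27.50
Two-sided p-value ≈ 0.092
Since p ≈ 0.092 > α = 0.05, fail to reject H0; the evidence is not statistically significant.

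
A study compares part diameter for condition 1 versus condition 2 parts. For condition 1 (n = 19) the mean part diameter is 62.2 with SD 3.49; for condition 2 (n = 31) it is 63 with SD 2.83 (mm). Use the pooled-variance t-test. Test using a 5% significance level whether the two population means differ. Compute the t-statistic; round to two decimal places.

Let group 1 = condition 1, group 2 = condition 2. H0: μ_1 = μ_2; H1: μ_1 ≠ μ_2 (two-sample pooled-variance t-test, two-sided).
s_p² = [(19−1)·3.49² + (31−1)·2.83²]/(19+31−2) = 9.5731
t = (62.2 − 63)/√[9.5731·(1/19 + 1/31)] = -0.89
df = n₁ + n₂ − 2 = 48
Two-sided p-value ≈ 0.379
Since p ≈ 0.379 > α = 0.05, fail to reject H0; the data do not provide sufficient evidence against H0.

-0.89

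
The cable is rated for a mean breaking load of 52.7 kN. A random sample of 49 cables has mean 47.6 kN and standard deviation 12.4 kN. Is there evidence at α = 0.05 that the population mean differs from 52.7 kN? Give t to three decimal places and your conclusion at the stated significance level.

H0: μ = 52.7; H1: μ ≠ 52.7 (one-sample t-test, two-sided).
t = (x̄ − μ₀)/(s/√n) = (47.6 − 52.7)/(12.4/√49) = -2.879
df = n − 1 = 48
Two-sided p-value ≈ 0.006
Since p ≈ 0.006 < α = 0.05, reject H0; the data support H1.

t = -2.879; reject H0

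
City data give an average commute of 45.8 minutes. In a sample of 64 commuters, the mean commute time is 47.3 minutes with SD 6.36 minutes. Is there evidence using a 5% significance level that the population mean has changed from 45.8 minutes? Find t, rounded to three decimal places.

H0: μ = 45.8; H1: μ ≠ 45.8 (one-sample t-test, two-sided).
t = (x̄ − μ₀)/(s/√n) = (47.3 − 45.8)/(6.36/√64) = 1.887
df = n − 1 = 63
Two-sided p-value ≈ 0.064
Since p ≈ 0.064 > α = 0.05, fail to reject H0; the data do not provide sufficient evidence against H0.

1.887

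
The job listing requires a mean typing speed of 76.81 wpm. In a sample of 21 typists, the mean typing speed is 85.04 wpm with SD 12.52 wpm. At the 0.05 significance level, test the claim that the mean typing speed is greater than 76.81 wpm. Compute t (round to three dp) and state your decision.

t = 3.012; reject H0

H0: μ = 76.81; H1: μ > 76.81 (one-sample t-test, right-tailed).
t = (x̄ − μ₀)/(s/√n) = (85.04 − 76.81)/(12.52/√21) = 3.012
df = n − 1 = 20
p-value = P(T ≥ 3.012) ≈ 0.0034
Since p ≈ 0.0034 < α = 0.05, reject H0; the data support H1.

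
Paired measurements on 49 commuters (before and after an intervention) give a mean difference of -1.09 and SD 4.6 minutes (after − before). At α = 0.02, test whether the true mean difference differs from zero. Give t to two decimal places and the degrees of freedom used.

H0: μ_d = 0; H1: μ_d ≠ 0 (paired t-test on the differences, two-sided).
t = d̄/(s_d/√n) = -1.09/(4.6/√49) = -1.66
df = n − 1 = 48
Two-sided p-value ≈ 0.1037
Since p ≈ 0.1037 > α = 0.02, fail to reject H0; the data do not provide sufficient evidence against H0.

t = -1.66, df = 48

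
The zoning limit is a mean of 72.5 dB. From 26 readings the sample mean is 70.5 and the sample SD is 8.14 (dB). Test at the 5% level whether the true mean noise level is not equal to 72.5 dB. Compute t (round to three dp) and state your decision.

H0: μ = 72.5; H1: μ ≠ 72.5 (one-sample t-test, two-sided).
t = (x̄ − μ₀)/(s/√n) = (70.5 − 72.5)/(8.14/√26) = -1.253
df = n − 1 = 25
Two-sided p-value ≈ 0.2219
Since p ≈ 0.2219 > α = 0.05, fail to reject H0; the data do not provide sufficient evidence against H0.

t = -1.253; fail to reject H0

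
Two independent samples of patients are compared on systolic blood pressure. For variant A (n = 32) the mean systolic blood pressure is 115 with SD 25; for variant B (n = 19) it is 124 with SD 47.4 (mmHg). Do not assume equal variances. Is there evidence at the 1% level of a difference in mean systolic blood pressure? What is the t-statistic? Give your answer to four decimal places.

Let group 1 = variant A, group 2 = variant B. H0: μ_1 = μ_2; H1: μ_1 ≠ μ_2 (Welch's two-sample t-test, two-sided).
t = (x̄_1 − x̄_2)/√(s_1²/n_1 + s_2²/n_2) = (115 − 124)/√(25²/32 + 47.4²/19) = -0.7667
Welch–Satterthwaite df ≈ 24.06
Two-sided p-value ≈ 0.451
Since p ≈ 0.451 > α = 0.01, fail to reject H0; the data do not provide sufficient evidence against H0.

-0.7667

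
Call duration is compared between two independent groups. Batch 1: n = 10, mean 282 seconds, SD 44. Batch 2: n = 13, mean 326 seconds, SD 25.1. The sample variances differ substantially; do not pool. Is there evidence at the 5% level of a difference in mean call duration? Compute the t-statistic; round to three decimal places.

Let group 1 = batch 1, group 2 = batch 2. H0: μ_1 = μ_2; H1: μ_1 ≠ μ_2 (Welch's two-sample t-test, two-sided).
t = (x̄_1 − x̄_2)/√(s_1²/n_1 + s_2²/n_2) = (282 − 326)/√(44²/10 + 25.1²/13) = -2.828
Welch–Satterthwaite df ≈ 13.44
Two-sided p-value ≈ 0.014
Since p ≈ 0.014 < α = 0.05, reject H0; the evidence is statistically significant.

-2.828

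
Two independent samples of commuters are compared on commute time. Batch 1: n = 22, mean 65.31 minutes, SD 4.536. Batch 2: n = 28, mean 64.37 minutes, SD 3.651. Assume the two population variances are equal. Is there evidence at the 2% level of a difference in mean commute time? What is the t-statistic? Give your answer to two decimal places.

0.81

Let group 1 = batch 1, group 2 = batch 2. H0: μ_1 = μ_2; H1: μ_1 ≠ μ_2 (two-sample pooled-variance t-test, two-sided).
s_p² = [(22−1)·4.536² + (28−1)·3.651²]/(22+28−2) = 16.4997
t = (65.31 − 64.37)/√[16.4997·(1/22 + 1/28)] = 0.81
df = n₁ + n₂ − 2 = 48
Two-sided p-value ≈ 0.421
Since p ≈ 0.421 > α = 0.02, fail to reject H0; the evidence is not statistically significant.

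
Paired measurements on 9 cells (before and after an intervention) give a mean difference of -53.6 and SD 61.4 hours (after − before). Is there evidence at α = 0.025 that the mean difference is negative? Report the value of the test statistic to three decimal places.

H0: μ_d = 0; H1: μ_d < 0 (paired t-test on the differences, left-tailed).
t = d̄/(s_d/√n) = -53.6/(61.4/√9) = -2.619
df = n − 1 = 8
p-value = P(T ≤ -2.619) ≈ 0.015
Since p ≈ 0.015 < α = 0.025, reject H0; the evidence is statistically significant.

-2.619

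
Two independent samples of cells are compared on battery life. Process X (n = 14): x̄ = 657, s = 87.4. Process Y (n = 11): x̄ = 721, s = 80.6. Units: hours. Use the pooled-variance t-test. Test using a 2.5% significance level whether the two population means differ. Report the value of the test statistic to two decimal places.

-1.88

Let group 1 = process X, group 2 = process Y. H0: μ_1 = μ_2; H1: μ_1 ≠ μ_2 (two-sample pooled-variance t-test, two-sided).
s_p² = [(14−1)·87.4² + (11−1)·80.6²]/(14+11−2) = 7142.06
t = (657 − 721)/√[7142.06·(1/14 + 1/11)] = -1.88
df = n₁ + n₂ − 2 = 23
Two-sided p-value ≈ 0.073
Since p ≈ 0.073 > α = 0.025, fail to reject H0; the data do not provide sufficient evidence against H0.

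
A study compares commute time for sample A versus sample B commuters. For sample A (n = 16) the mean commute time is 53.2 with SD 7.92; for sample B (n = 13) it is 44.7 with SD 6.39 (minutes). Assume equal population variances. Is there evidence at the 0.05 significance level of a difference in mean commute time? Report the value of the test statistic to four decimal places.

3.1270

Let group 1 = sample A, group 2 = sample B. H0: μ_1 = μ_2; H1: μ_1 ≠ μ_2 (two-sample pooled-variance t-test, two-sided).
s_p² = [(16−1)·7.92² + (13−1)·6.39²]/(16+13−2) = 52.9956
t = (53.2 − 44.7)/√[52.9956·(1/16 + 1/13)] = 3.1270
df = n₁ + n₂ − 2 = 27
Two-sided p-value ≈ 0.0042
Since p ≈ 0.0042 < α = 0.05, reject H0; the data support H1.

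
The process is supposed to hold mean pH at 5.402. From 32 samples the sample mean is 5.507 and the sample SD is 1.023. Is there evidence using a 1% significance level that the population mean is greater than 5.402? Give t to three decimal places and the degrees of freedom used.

t = 0.581, df = 31

H0: μ = 5.402; H1: μ > 5.402 (one-sample t-test, right-tailed).
t = (x̄ − μ₀)/(s/√n) = (5.507 − 5.402)/(1.023/√32) = 0.581
df = n − 1 = 31
p-value = P(T ≥ 0.581) ≈ 0.283
Since p ≈ 0.283 > α = 0.01, fail to reject H0; the evidence is not statistically significant.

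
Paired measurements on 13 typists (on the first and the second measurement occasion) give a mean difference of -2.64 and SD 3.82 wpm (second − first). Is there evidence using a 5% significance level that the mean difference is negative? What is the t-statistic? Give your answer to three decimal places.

H0: μ_d = 0; H1: μ_d < 0 (paired t-test on the differences, left-tailed).
t = d̄/(s_d/√n) = -2.64/(3.82/√13) = -2.492
df = n − 1 = 12
p-value = P(T ≤ -2.492) ≈ 0.014
Since p ≈ 0.014 < α = 0.05, reject H0; the data support H1.

-2.492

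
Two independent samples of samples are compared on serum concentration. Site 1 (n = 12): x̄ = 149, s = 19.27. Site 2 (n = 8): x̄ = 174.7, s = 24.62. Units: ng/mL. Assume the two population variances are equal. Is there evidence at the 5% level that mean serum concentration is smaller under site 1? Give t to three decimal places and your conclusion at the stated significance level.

t = -2.618; reject H0

Let group 1 = site 1, group 2 = site 2. H0: μ_1 = μ_2; H1: μ_1 < μ_2 (two-sample pooled-variance t-test, left-tailed).
s_p² = [(12−1)·19.27² + (8−1)·24.62²]/(12+8−2) = 462.648
t = (149 − 174.7)/√[462.648·(1/12 + 1/8)] = -2.618
df = n₁ + n₂ − 2 = 18
p-value = P(T ≤ -2.618) ≈ 0.0087
Since p ≈ 0.0087 < α = 0.05, reject H0; the data support H1.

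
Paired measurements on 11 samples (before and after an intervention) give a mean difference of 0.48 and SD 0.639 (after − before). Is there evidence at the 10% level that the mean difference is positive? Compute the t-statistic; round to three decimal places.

2.491

H0: μ_d = 0; H1: μ_d > 0 (paired t-test on the differences, right-tailed).
t = d̄/(s_d/√n) = 0.48/(0.639/√11) = 2.491
df = n − 1 = 10
p-value = P(T ≥ 2.491) ≈ 0.0160
Since p ≈ 0.0160 < α = 0.1, reject H0; the evidence is statistically significant.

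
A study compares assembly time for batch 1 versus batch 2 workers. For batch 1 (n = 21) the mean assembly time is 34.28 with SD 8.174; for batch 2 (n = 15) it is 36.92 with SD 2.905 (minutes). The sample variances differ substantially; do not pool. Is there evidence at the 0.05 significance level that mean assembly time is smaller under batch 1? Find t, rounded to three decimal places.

-1.364

Let group 1 = batch 1, group 2 = batch 2. H0: μ_1 = μ_2; H1: μ_1 < μ_2 (Welch's two-sample t-test, left-tailed).
t = (x̄_1 − x̄_2)/√(s_1²/n_1 + s_2²/n_2) = (34.28 − 36.92)/√(8.174²/21 + 2.905²/15) = -1.364
Welch–Satterthwaite df ≈ 26.51
p-value = P(T ≤ -1.364) ≈ 0.0920
Since p ≈ 0.0920 > α = 0.05, fail to reject H0; the data do not provide sufficient evidence against H0.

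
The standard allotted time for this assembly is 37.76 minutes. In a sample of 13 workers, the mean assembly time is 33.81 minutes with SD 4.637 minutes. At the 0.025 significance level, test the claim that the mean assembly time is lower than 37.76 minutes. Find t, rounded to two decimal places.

H0: μ = 37.76; H1: μ < 37.76 (one-sample t-test, left-tailed).
t = (x̄ − μ₀)/(s/√n) = (33.81 − 37.76)/(4.637/√13) = -3.07
df = n − 1 = 12
p-value = P(T ≤ -3.07) ≈ 0.0048
Since p ≈ 0.0048 < α = 0.025, reject H0; the data support H1.

-3.07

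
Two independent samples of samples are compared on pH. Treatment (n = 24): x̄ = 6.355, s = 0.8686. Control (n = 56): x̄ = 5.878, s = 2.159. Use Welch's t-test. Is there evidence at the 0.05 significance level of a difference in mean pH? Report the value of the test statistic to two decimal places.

Let group 1 = treatment, group 2 = control. H0: μ_1 = μ_2; H1: μ_1 ≠ μ_2 (Welch's two-sample t-test, two-sided).
t = (x̄_1 − x̄_2)/√(s_1²/n_1 + s_2²/n_2) = (6.355 − 5.878)/√(0.8686²/24 + 2.159²/56) = 1.41
Welch–Satterthwaite df ≈ 77.84
Two-sided p-value ≈ 0.163
Since p ≈ 0.163 > α = 0.05, fail to reject H0; the data do not provide sufficient evidence against H0.

1.41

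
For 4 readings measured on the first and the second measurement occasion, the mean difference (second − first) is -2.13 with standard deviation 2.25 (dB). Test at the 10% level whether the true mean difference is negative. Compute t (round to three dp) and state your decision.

t = -1.893; reject H0

H0: μ_d = 0; H1: μ_d < 0 (paired t-test on the differences, left-tailed).
t = d̄/(s_d/√n) = -2.13/(2.25/√4) = -1.893
df = n − 1 = 3
p-value = P(T ≤ -1.893) ≈ 0.077
Since p ≈ 0.077 < α = 0.1, reject H0; the data support H1.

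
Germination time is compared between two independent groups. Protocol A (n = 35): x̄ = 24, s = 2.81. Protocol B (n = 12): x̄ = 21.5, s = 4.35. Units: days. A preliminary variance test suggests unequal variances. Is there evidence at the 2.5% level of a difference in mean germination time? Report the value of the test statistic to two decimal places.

Let group 1 = protocol A, group 2 = protocol B. H0: μ_1 = μ_2; H1: μ_1 ≠ μ_2 (Welch's two-sample t-test, two-sided).
t = (x̄_1 − x̄_2)/√(s_1²/n_1 + s_2²/n_2) = (24 − 21.5)/√(2.81²/35 + 4.35²/12) = 1.86
Welch–Satterthwaite df ≈ 14.28
Two-sided p-value ≈ 0.083
Since p ≈ 0.083 > α = 0.025, fail to reject H0; the data do not provide sufficient evidence against H0.

1.86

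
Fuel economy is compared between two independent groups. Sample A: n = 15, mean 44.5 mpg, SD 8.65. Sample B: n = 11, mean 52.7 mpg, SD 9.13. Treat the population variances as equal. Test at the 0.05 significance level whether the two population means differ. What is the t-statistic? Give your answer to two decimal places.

Let group 1 = sample A, group 2 = sample B. H0: μ_1 = μ_2; H1: μ_1 ≠ μ_2 (two-sample pooled-variance t-test, two-sided).
s_p² = [(15−1)·8.65² + (11−1)·9.13²]/(15+11−2) = 78.3785
t = (44.5 − 52.7)/√[78.3785·(1/15 + 1/11)] = -2.33
df = n₁ + n₂ − 2 = 24
Two-sided p-value ≈ 0.028
Since p ≈ 0.028 < α = 0.05, reject H0; the evidence is statistically significant.

-2.33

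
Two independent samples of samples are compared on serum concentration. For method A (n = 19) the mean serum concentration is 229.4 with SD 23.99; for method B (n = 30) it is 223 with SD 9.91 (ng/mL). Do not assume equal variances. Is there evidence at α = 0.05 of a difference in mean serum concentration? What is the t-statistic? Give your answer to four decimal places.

1.1047

Let group 1 = method A, group 2 = method B. H0: μ_1 = μ_2; H1: μ_1 ≠ μ_2 (Welch's two-sample t-test, two-sided).
t = (x̄_1 − x̄_2)/√(s_1²/n_1 + s_2²/n_2) = (229.4 − 223)/√(23.99²/19 + 9.91²/30) = 1.1047
Welch–Satterthwaite df ≈ 21.94
Two-sided p-value ≈ 0.2813
Since p ≈ 0.2813 > α = 0.05, fail to reject H0; the data do not provide sufficient evidence against H0.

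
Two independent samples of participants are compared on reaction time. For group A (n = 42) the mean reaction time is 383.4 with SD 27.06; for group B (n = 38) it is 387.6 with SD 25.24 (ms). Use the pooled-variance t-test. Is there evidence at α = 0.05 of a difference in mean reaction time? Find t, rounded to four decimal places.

-0.7157

Let group 1 = group A, group 2 = group B. H0: μ_1 = μ_2; H1: μ_1 ≠ μ_2 (two-sample pooled-variance t-test, two-sided).
s_p² = [(42−1)·27.06² + (38−1)·25.24²]/(42+38−2) = 687.091
t = (383.4 − 387.6)/√[687.091·(1/42 + 1/38)] = -0.7157
df = n₁ + n₂ − 2 = 78
Two-sided p-value ≈ 0.476
Since p ≈ 0.476 > α = 0.05, fail to reject H0; the data do not provide sufficient evidence against H0.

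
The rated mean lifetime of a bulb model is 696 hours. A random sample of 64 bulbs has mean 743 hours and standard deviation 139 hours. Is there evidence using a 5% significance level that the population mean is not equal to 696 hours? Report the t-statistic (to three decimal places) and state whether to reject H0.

H0: μ = 696; H1: μ ≠ 696 (one-sample t-test, two-sided).
t = (x̄ − μ₀)/(s/√n) = (743 − 696)/(139/√64) = 2.705
df = n − 1 = 63
Two-sided p-value ≈ 0.009
Since p ≈ 0.009 < α = 0.05, reject H0; the data support H1.

t = 2.705; reject H0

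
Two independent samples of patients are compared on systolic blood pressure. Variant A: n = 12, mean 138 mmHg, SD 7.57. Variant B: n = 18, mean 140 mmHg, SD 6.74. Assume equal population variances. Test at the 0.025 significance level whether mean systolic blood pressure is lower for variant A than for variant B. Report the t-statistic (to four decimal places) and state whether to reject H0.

t = -0.7582; fail to reject H0

Let group 1 = variant A, group 2 = variant B. H0: μ_1 = μ_2; H1: μ_1 < μ_2 (two-sample pooled-variance t-test, left-tailed).
s_p² = [(12−1)·7.57² + (18−1)·6.74²]/(12+18−2) = 50.0937
t = (138 − 140)/√[50.0937·(1/12 + 1/18)] = -0.7582
df = n₁ + n₂ − 2 = 28
p-value = P(T ≤ -0.7582) ≈ 0.227
Since p ≈ 0.227 > α = 0.025, fail to reject H0; the data do not provide sufficient evidence against H0.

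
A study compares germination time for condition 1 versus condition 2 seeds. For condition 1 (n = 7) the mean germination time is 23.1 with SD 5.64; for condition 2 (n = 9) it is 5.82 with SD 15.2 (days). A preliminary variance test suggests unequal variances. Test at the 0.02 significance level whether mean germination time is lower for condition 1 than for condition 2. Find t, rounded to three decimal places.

Let group 1 = condition 1, group 2 = condition 2. H0: μ_1 = μ_2; H1: μ_1 < μ_2 (Welch's two-sample t-test, left-tailed).
t = (x̄_1 − x̄_2)/√(s_1²/n_1 + s_2²/n_2) = (23.1 − 5.82)/√(5.64²/7 + 15.2²/9) = 3.144
Welch–Satterthwaite df ≈ 10.64
p-value = P(T ≤ 3.144) ≈ 0.9951
Since p ≈ 0.9951 > α = 0.02, fail to reject H0; the evidence is not statistically significant.

3.144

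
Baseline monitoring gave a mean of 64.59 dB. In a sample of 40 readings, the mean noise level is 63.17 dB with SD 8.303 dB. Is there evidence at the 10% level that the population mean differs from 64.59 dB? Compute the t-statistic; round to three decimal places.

-1.082

H0: μ = 64.59; H1: μ ≠ 64.59 (one-sample t-test, two-sided).
t = (x̄ − μ₀)/(s/√n) = (63.17 − 64.59)/(8.303/√40) = -1.082
df = n − 1 = 39
Two-sided p-value ≈ 0.2861
Since p ≈ 0.2861 > α = 0.1, fail to reject H0; the data do not provide sufficient evidence against H0.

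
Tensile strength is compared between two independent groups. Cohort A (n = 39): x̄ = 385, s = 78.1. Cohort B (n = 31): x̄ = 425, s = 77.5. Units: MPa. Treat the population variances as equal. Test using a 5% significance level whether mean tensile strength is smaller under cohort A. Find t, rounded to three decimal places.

-2.136

Let group 1 = cohort A, group 2 = cohort B. H0: μ_1 = μ_2; H1: μ_1 < μ_2 (two-sample pooled-variance t-test, left-tailed).
s_p² = [(39−1)·78.1² + (31−1)·77.5²]/(39+31−2) = 6058.42
t = (385 − 425)/√[6058.42·(1/39 + 1/31)] = -2.136
df = n₁ + n₂ − 2 = 68
p-value = P(T ≤ -2.136) ≈ 0.0182
Since p ≈ 0.0182 < α = 0.05, reject H0; the data support H1.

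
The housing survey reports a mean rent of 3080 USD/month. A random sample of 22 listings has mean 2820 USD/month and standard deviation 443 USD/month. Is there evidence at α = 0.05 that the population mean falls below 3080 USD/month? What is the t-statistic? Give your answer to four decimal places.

-2.7528

H0: μ = 3080; H1: μ < 3080 (one-sample t-test, left-tailed).
t = (x̄ − μ₀)/(s/√n) = (2820 − 3080)/(443/√22) = -2.7528
df = n − 1 = 21
p-value = P(T ≤ -2.7528) ≈ 0.0060
Since p ≈ 0.0060 < α = 0.05, reject H0; the evidence is statistically significant.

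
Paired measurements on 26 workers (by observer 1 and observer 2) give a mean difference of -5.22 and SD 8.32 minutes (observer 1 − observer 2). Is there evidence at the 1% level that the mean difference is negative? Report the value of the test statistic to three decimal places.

H0: μ_d = 0; H1: μ_d < 0 (paired t-test on the differences, left-tailed).
t = d̄/(s_d/√n) = -5.22/(8.32/√26) = -3.199
df = n − 1 = 25
p-value = P(T ≤ -3.199) ≈ 0.0019
Since p ≈ 0.0019 < α = 0.01, reject H0; the data support H1.

-3.199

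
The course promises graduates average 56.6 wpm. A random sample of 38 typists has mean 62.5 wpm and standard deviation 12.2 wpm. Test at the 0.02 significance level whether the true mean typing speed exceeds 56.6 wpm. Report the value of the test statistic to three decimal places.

H0: μ = 56.6; H1: μ > 56.6 (one-sample t-test, right-tailed).
t = (x̄ − μ₀)/(s/√n) = (62.5 − 56.6)/(12.2/√38) = 2.981
df = n − 1 = 37
p-value = P(T ≥ 2.981) ≈ 0.003
Since p ≈ 0.003 < α = 0.02, reject H0; the data support H1.

2.981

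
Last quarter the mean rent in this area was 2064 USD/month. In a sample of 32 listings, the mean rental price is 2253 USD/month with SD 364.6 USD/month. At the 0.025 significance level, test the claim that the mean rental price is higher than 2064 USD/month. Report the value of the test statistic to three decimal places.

H0: μ = 2064; H1: μ > 2064 (one-sample t-test, right-tailed).
t = (x̄ − μ₀)/(s/√n) = (2253 − 2064)/(364.6/√32) = 2.932
df = n − 1 = 31
p-value = P(T ≥ 2.932) ≈ 0.0031
Since p ≈ 0.0031 < α = 0.025, reject H0; the data support H1.

2.932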